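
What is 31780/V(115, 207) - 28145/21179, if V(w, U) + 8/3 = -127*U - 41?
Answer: -2121302285/836549321 ≈ -2.5358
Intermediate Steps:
V(w, U) = -131/3 - 127*U (V(w, U) = -8/3 + (-127*U - 41) = -8/3 + (-41 - 127*U) = -131/3 - 127*U)
31780/V(115, 207) - 28145/21179 = 31780/(-131/3 - 127*207) - 28145/21179 = 31780/(-131/3 - 26289) - 28145*1/21179 = 31780/(-78998/3) - 28145/21179 = 31780*(-3/78998) - 28145/21179 = -47670/39499 - 28145/21179 = -2121302285/836549321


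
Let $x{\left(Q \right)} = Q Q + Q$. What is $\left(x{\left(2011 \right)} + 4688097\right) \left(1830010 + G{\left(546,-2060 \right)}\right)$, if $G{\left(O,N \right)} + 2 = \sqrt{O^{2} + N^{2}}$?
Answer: $15983708943832 + 17468458 \sqrt{1135429} \approx 1.6002 \cdot 10^{13}$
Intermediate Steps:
$x{\left(Q \right)} = Q + Q^{2}$ ($x{\left(Q \right)} = Q^{2} + Q = Q + Q^{2}$)
$G{\left(O,N \right)} = -2 + \sqrt{N^{2} + O^{2}}$ ($G{\left(O,N \right)} = -2 + \sqrt{O^{2} + N^{2}} = -2 + \sqrt{N^{2} + O^{2}}$)
$\left(x{\left(2011 \right)} + 4688097\right) \left(1830010 + G{\left(546,-2060 \right)}\right) = \left(2011 \left(1 + 2011\right) + 4688097\right) \left(1830010 - \left(2 - \sqrt{\left(-2060\right)^{2} + 546^{2}}\right)\right) = \left(2011 \cdot 2012 + 4688097\right) \left(1830010 - \left(2 - \sqrt{4243600 + 298116}\right)\right) = \left(4046132 + 4688097\right) \left(1830010 - \left(2 - \sqrt{4541716}\right)\right) = 8734229 \left(1830010 - \left(2 - 2 \sqrt{1135429}\right)\right) = 8734229 \left(1830008 + 2 \sqrt{1135429}\right) = 15983708943832 + 17468458 \sqrt{1135429}$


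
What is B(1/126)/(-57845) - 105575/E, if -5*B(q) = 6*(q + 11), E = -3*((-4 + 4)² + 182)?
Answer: 30534965437/157916850 ≈ 193.36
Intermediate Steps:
E = -546 (E = -3*(0² + 182) = -3*(0 + 182) = -3*182 = -546)
B(q) = -66/5 - 6*q/5 (B(q) = -6*(q + 11)/5 = -6*(11 + q)/5 = -(66 + 6*q)/5 = -66/5 - 6*q/5)
B(1/126)/(-57845) - 105575/E = (-66/5 - 6/5/126)/(-57845) - 105575/(-546) = (-66/5 - 6/5*1/126)*(-1/57845) - 105575*(-1/546) = (-66/5 - 1/105)*(-1/57845) + 105575/546 = -1387/105*(-1/57845) + 105575/546 = 1387/6073725 + 105575/546 = 30534965437/157916850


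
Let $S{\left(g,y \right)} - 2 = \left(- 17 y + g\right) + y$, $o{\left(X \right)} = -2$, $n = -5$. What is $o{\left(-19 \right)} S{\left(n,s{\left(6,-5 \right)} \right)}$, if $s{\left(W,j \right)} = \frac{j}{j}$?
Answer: $38$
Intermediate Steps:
$s{\left(W,j \right)} = 1$
$S{\left(g,y \right)} = 2 + g - 16 y$ ($S{\left(g,y \right)} = 2 + \left(\left(- 17 y + g\right) + y\right) = 2 + \left(\left(g - 17 y\right) + y\right) = 2 + \left(g - 16 y\right) = 2 + g - 16 y$)
$o{\left(-19 \right)} S{\left(n,s{\left(6,-5 \right)} \right)} = - 2 \left(2 - 5 - 16\right) = \left(-2\right) \left(-19\right) = 38$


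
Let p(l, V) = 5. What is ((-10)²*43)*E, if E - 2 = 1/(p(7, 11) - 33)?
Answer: 59125/7 ≈ 8446.4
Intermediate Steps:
E = 55/28 (E = 2 + 1/(5 - 33) = 2 + 1/(-28) = 2 - 1/28 = 55/28 ≈ 1.9643)
((-10)²*43)*E = ((-10)²*43)*(55/28) = (100*43)*(55/28) = 4300*(55/28) = 59125/7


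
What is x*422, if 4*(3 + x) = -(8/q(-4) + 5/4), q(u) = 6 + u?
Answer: -14559/8 ≈ -1819.9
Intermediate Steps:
x = -69/16 (x = -3 + (-(8/(6 - 4) + 5/4))/4 = -3 + (-(8/2 + 5*(¼)))/4 = -3 + (-(8*(½) + 5/4))/4 = -3 + (-(4 + 5/4))/4 = -3 + (-1*21/4)/4 = -3 + (¼)*(-21/4) = -3 - 21/16 = -69/16 ≈ -4.3125)
x*422 = -69/16*422 = -14559/8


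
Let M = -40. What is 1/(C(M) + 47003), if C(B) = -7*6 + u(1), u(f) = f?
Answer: 1/46962 ≈ 2.1294e-5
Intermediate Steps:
C(B) = -41 (C(B) = -7*6 + 1 = -42 + 1 = -41)
1/(C(M) + 47003) = 1/(-41 + 47003) = 1/46962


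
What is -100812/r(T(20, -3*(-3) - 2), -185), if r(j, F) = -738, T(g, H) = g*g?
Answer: 16802/123 ≈ 136.60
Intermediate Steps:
T(g, H) = g**2
-100812/r(T(20, -3*(-3) - 2), -185) = -100812/(-738) = -100812*(-1/738) = 16802/123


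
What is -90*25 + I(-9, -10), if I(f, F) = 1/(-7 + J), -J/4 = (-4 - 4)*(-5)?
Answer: -375751/167 ≈ -2250.0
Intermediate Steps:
J = -160 (J = -4*(-4 - 4)*(-5) = -(-32)*(-5) = -4*40 = -160)
I(f, F) = -1/167 (I(f, F) = 1/(-7 - 160) = 1/(-167) = -1/167)
-90*25 + I(-9, -10) = -90*25 - 1/167 = -2250 - 1/167 = -375751/167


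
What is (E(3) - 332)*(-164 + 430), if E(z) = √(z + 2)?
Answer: -88312 + 266*√5 ≈ -87717.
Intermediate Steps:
E(z) = √(2 + z)
(E(3) - 332)*(-164 + 430) = (√(2 + 3) - 332)*(-164 + 430) = (√5 - 332)*266 = (-332 + √5)*266 = -88312 + 266*√5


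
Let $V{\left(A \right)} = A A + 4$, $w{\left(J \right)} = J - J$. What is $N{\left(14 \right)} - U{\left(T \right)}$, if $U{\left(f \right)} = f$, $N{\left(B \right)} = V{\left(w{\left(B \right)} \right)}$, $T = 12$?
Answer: $-8$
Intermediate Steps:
$w{\left(J \right)} = 0$
$V{\left(A \right)} = 4 + A^{2}$ ($V{\left(A \right)} = A^{2} + 4 = 4 + A^{2}$)
$N{\left(B \right)} = 4$ ($N{\left(B \right)} = 4 + 0^{2} = 4 + 0 = 4$)
$N{\left(14 \right)} - U{\left(T \right)} = 4 - 12 = -8$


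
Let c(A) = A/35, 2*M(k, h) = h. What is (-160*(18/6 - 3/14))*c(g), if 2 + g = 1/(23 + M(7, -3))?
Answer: 7488/301 ≈ 24.877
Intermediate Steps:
M(k, h) = h/2
g = -84/43 (g = -2 + 1/(23 + (½)*(-3)) = -2 + 1/(23 - 3/2) = -2 + 1/(43/2) = -2 + 2/43 = -84/43 ≈ -1.9535)
c(A) = A/35 (c(A) = A*(1/35) = A/35)
(-160*(18/6 - 3/14))*c(g) = (-160*(18/6 - 3/14))*((1/35)*(-84/43)) = -160*(18*(⅙) - 3*1/14)*(-12/215) = -160*(3 - 3/14)*(-12/215) = -160*39/14*(-12/215) = -3120/7*(-12/215) = 7488/301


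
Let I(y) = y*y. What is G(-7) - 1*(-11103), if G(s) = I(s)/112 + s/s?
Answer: 177671/16 ≈ 11104.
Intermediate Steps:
I(y) = y²
G(s) = 1 + s²/112 (G(s) = s²/112 + s/s = s²*(1/112) + 1 = s²/112 + 1 = 1 + s²/112)
G(-7) - 1*(-11103) = (1 + (1/112)*(-7)²) - 1*(-11103) = (1 + (1/112)*49) + 11103 = (1 + 7/16) + 11103 = 23/16 + 11103 = 177671/16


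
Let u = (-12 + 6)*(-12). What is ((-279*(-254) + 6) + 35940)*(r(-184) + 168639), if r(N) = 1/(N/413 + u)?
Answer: 133077608625123/7388 ≈ 1.8013e+10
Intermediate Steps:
u = 72 (u = -6*(-12) = 72)
r(N) = 1/(72 + N/413) (r(N) = 1/(N/413 + 72) = 1/(72 + N/413))
((-279*(-254) + 6) + 35940)*(r(-184) + 168639) = ((-279*(-254) + 6) + 35940)*(413/(29736 - 184) + 168639) = ((70866 + 6) + 35940)*(413/29552 + 168639) = (70872 + 35940)*(413*(1/29552) + 168639) = 106812*(413/29552 + 168639) = 106812*(4983620141/29552) = 133077608625123/7388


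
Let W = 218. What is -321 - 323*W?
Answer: -70735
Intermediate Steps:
-321 - 323*W = -321 - 323*218 = -321 - 70414 = -70735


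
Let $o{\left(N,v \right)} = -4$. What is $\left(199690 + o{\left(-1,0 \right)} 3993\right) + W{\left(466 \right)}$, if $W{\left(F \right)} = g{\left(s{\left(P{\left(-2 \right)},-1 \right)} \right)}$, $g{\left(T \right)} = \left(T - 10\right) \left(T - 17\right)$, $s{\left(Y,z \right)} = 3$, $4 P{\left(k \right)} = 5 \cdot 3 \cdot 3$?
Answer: $183816$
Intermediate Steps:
$P{\left(k \right)} = \frac{45}{4}$ ($P{\left(k \right)} = \frac{5 \cdot 3 \cdot 3}{4} = \frac{15 \cdot 3}{4} = \frac{1}{4} \cdot 45 = \frac{45}{4}$)
$g{\left(T \right)} = \left(-17 + T\right) \left(-10 + T\right)$ ($g{\left(T \right)} = \left(-10 + T\right) \left(-17 + T\right) = \left(-17 + T\right) \left(-10 + T\right)$)
$W{\left(F \right)} = 98$ ($W{\left(F \right)} = 170 + 3^{2} - 81 = 170 + 9 - 81 = 98$)
$\left(199690 + o{\left(-1,0 \right)} 3993\right) + W{\left(466 \right)} = \left(199690 - 15972\right) + 98 = 183718 + 98 = 183816$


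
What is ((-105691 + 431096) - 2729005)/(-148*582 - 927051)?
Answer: 801200/337729 ≈ 2.3723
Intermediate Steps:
((-105691 + 431096) - 2729005)/(-148*582 - 927051) = (325405 - 2729005)/(-86136 - 927051) = -2403600/(-1013187) = -2403600*(-1/1013187) = 801200/337729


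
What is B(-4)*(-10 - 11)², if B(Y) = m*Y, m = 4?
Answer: -7056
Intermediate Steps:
B(Y) = 4*Y
B(-4)*(-10 - 11)² = (4*(-4))*(-10 - 11)² = -16*(-21)² = -16*441 = -7056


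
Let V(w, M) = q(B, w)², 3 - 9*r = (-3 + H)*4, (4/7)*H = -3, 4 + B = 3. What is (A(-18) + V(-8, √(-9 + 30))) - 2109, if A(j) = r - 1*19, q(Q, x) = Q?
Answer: -2123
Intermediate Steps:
B = -1 (B = -4 + 3 = -1)
H = -21/4 (H = (7/4)*(-3) = -21/4 ≈ -5.2500)
r = 4 (r = ⅓ - (-3 - 21/4)*4/9 = ⅓ - (-11)*4/12 = ⅓ - ⅑*(-33) = ⅓ + 11/3 = 4)
V(w, M) = 1 (V(w, M) = (-1)² = 1)
A(j) = -15 (A(j) = 4 - 1*19 = 4 - 19 = -15)
(A(-18) + V(-8, √(-9 + 30))) - 2109 = (-15 + 1) - 2109 = -14 - 2109 = -2123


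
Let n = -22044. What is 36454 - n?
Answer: 58498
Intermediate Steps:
36454 - n = 36454 - 1*(-22044) = 36454 + 22044 = 58498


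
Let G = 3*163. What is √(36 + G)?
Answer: 5*√21 ≈ 22.913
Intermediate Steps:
G = 489
√(36 + G) = √(36 + 489) = √525 = 5*√21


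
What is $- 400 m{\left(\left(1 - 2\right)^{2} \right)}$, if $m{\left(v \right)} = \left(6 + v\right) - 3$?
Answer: $-1600$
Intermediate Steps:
$m{\left(v \right)} = 3 + v$
$- 400 m{\left(\left(1 - 2\right)^{2} \right)} = - 400 \left(3 + \left(1 - 2\right)^{2}\right) = - 400 \left(3 + \left(-1\right)^{2}\right) = - 400 \left(3 + 1\right) = \left(-400\right) 4 = -1600$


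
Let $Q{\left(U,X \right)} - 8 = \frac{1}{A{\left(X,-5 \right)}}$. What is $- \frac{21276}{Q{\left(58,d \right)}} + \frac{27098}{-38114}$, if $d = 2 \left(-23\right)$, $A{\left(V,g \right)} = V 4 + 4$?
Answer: $- \frac{4294218163}{1613119} \approx -2662.1$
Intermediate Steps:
$A{\left(V,g \right)} = 4 + 4 V$ ($A{\left(V,g \right)} = 4 V + 4 = 4 + 4 V$)
$d = -46$
$Q{\left(U,X \right)} = 8 + \frac{1}{4 + 4 X}$
$- \frac{21276}{Q{\left(58,d \right)}} + \frac{27098}{-38114} = - \frac{21276}{\frac{1}{4} \frac{1}{1 - 46} \left(33 + 32 \left(-46\right)\right)} + \frac{27098}{-38114} = - \frac{21276}{\frac{1}{4} \frac{1}{-45} \left(33 - 1472\right)} + 27098 \left(- \frac{1}{38114}\right) = - \frac{21276}{\frac{1}{4} \left(- \frac{1}{45}\right) \left(-1439\right)} - \frac{797}{1121} = - \frac{21276}{\frac{1439}{180}} - \frac{797}{1121} = \left(-21276\right) \frac{180}{1439} - \frac{797}{1121} = - \frac{3829680}{1439} - \frac{797}{1121} = - \frac{4294218163}{1613119}$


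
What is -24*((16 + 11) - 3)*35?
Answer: -20160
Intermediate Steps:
-24*((16 + 11) - 3)*35 = -24*(27 - 3)*35 = -24*24*35 = -576*35 = -20160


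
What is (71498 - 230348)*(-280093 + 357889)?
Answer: -12357894600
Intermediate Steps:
(71498 - 230348)*(-280093 + 357889) = -158850*77796 = -12357894600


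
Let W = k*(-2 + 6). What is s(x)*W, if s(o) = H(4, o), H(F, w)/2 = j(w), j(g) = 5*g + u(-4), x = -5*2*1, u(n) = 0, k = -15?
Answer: 6000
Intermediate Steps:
x = -10 (x = -10*1 = -10)
j(g) = 5*g (j(g) = 5*g + 0 = 5*g)
H(F, w) = 10*w (H(F, w) = 2*(5*w) = 10*w)
s(o) = 10*o
W = -60 (W = -15*(-2 + 6) = -15*4 = -60)
s(x)*W = (10*(-10))*(-60) = -100*(-60) = 6000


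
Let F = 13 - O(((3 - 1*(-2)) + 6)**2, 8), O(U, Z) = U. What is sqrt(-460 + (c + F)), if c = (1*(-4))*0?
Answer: 2*I*sqrt(142) ≈ 23.833*I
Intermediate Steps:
F = -108 (F = 13 - ((3 - 1*(-2)) + 6)**2 = 13 - ((3 + 2) + 6)**2 = 13 - (5 + 6)**2 = 13 - 1*11**2 = 13 - 1*121 = 13 - 121 = -108)
c = 0 (c = -4*0 = 0)
sqrt(-460 + (c + F)) = sqrt(-460 + (0 - 108)) = sqrt(-460 - 108) = sqrt(-568) = 2*I*sqrt(142)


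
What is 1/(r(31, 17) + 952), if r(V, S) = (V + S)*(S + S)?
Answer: 1/2584 ≈ 0.00038700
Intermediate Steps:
r(V, S) = 2*S*(S + V) (r(V, S) = (S + V)*(2*S) = 2*S*(S + V))
1/(r(31, 17) + 952) = 1/(2*17*(17 + 31) + 952) = 1/(2*17*48 + 952) = 1/(1632 + 952) = 1/2584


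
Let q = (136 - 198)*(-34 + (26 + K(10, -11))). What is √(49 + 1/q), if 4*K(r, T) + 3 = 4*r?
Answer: √1176915/155 ≈ 6.9991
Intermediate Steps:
K(r, T) = -¾ + r (K(r, T) = -¾ + (4*r)/4 = -¾ + r)
q = -155/2 (q = (136 - 198)*(-34 + (26 + (-¾ + 10))) = -62*(-34 + (26 + 37/4)) = -62*(-34 + 141/4) = -62*5/4 = -155/2 ≈ -77.500)
√(49 + 1/q) = √(49 + 1/(-155/2)) = √(49 - 2/155) = √(7593/155) = √1176915/155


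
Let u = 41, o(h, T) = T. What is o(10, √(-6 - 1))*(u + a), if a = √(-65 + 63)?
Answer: -√14 + 41*I*√7 ≈ -3.7417 + 108.48*I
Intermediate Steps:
a = I*√2 (a = √(-2) = I*√2 ≈ 1.4142*I)
o(10, √(-6 - 1))*(u + a) = √(-6 - 1)*(41 + I*√2) = √(-7)*(41 + I*√2) = (I*√7)*(41 + I*√2) = I*√7*(41 + I*√2)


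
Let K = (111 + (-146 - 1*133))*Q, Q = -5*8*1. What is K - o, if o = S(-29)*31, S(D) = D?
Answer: 7619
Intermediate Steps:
Q = -40 (Q = -40*1 = -40)
K = 6720 (K = (111 + (-146 - 1*133))*(-40) = (111 + (-146 - 133))*(-40) = (111 - 279)*(-40) = -168*(-40) = 6720)
o = -899 (o = -29*31 = -899)
K - o = 6720 - 1*(-899) = 6720 + 899 = 7619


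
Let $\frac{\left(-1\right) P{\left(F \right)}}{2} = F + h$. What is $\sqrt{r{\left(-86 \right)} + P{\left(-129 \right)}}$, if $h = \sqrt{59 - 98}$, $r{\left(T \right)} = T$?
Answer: $\sqrt{172 - 2 i \sqrt{39}} \approx 13.124 - 0.47586 i$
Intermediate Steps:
$h = i \sqrt{39}$ ($h = \sqrt{-39} = i \sqrt{39} \approx 6.245 i$)
$P{\left(F \right)} = - 2 F - 2 i \sqrt{39}$ ($P{\left(F \right)} = - 2 \left(F + i \sqrt{39}\right) = - 2 F - 2 i \sqrt{39}$)
$\sqrt{r{\left(-86 \right)} + P{\left(-129 \right)}} = \sqrt{-86 - \left(-258 + 2 i \sqrt{39}\right)} = \sqrt{-86 + \left(258 - 2 i \sqrt{39}\right)} = \sqrt{172 - 2 i \sqrt{39}}$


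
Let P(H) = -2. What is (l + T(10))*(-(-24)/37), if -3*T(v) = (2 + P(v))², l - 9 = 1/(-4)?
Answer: 210/37 ≈ 5.6757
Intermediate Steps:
l = 35/4 (l = 9 + 1/(-4) = 9 - ¼ = 35/4 ≈ 8.7500)
T(v) = 0 (T(v) = -(2 - 2)²/3 = -⅓*0² = -⅓*0 = 0)
(l + T(10))*(-(-24)/37) = (35/4 + 0)*(-(-24)/37) = 35*(-(-24)/37)/4 = 35*(-1*(-24/37))/4 = (35/4)*(24/37) = 210/37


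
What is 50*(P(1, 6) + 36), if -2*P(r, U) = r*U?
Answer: 1650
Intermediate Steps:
P(r, U) = -U*r/2 (P(r, U) = -r*U/2 = -U*r/2)
50*(P(1, 6) + 36) = 50*(-1/2*6*1 + 36) = 50*(-3 + 36) = 50*33 = 1650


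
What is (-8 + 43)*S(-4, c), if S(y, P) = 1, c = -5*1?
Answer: 35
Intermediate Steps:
c = -5
(-8 + 43)*S(-4, c) = (-8 + 43)*1 = 35*1 = 35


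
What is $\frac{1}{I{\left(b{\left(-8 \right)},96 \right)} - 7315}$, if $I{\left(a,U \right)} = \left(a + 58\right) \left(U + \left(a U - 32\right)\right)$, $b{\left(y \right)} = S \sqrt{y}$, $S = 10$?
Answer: $- \frac{80403}{31840181609} - \frac{112640 i \sqrt{2}}{31840181609} \approx -2.5252 \cdot 10^{-6} - 5.003 \cdot 10^{-6} i$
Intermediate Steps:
$b{\left(y \right)} = 10 \sqrt{y}$
$I{\left(a,U \right)} = \left(58 + a\right) \left(-32 + U + U a\right)$ ($I{\left(a,U \right)} = \left(58 + a\right) \left(U + \left(U a - 32\right)\right) = \left(58 + a\right) \left(U + \left(-32 + U a\right)\right) = \left(58 + a\right) \left(-32 + U + U a\right)$)
$\frac{1}{I{\left(b{\left(-8 \right)},96 \right)} - 7315} = \frac{1}{\left(-1856 - 32 \cdot 10 \sqrt{-8} + 58 \cdot 96 + 96 \left(10 \sqrt{-8}\right)^{2} + 59 \cdot 96 \cdot 10 \sqrt{-8}\right) - 7315} = \frac{1}{\left(-1856 - 32 \cdot 10 \cdot 2 i \sqrt{2} + 5568 + 96 \left(10 \cdot 2 i \sqrt{2}\right)^{2} + 59 \cdot 96 \cdot 10 \cdot 2 i \sqrt{2}\right) - 7315} = \frac{1}{\left(-1856 - 32 \cdot 20 i \sqrt{2} + 5568 + 96 \left(20 i \sqrt{2}\right)^{2} + 59 \cdot 96 \cdot 20 i \sqrt{2}\right) - 7315} = \frac{1}{\left(-1856 - 640 i \sqrt{2} + 5568 + 96 \left(-800\right) + 113280 i \sqrt{2}\right) - 7315} = \frac{1}{\left(-1856 - 640 i \sqrt{2} + 5568 - 76800 + 113280 i \sqrt{2}\right) - 7315} = \frac{1}{\left(-73088 + 112640 i \sqrt{2}\right) - 7315} = \frac{1}{-80403 + 112640 i \sqrt{2}}$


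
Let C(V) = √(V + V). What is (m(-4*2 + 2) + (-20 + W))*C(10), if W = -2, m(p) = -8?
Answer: -60*√5 ≈ -134.16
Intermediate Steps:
C(V) = √2*√V (C(V) = √(2*V) = √2*√V)
(m(-4*2 + 2) + (-20 + W))*C(10) = (-8 + (-20 - 2))*(√2*√10) = (-8 - 22)*(2*√5) = -60*√5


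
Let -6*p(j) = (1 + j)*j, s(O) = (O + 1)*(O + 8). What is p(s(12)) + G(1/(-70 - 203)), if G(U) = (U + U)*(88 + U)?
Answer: -842971036/74529 ≈ -11311.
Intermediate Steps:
s(O) = (1 + O)*(8 + O)
p(j) = -j*(1 + j)/6 (p(j) = -(1 + j)*j/6 = -j*(1 + j)/6)
G(U) = 2*U*(88 + U) (G(U) = (2*U)*(88 + U) = 2*U*(88 + U))
p(s(12)) + G(1/(-70 - 203)) = -(8 + 12**2 + 9*12)*(1 + (8 + 12**2 + 9*12))/6 + 2*(88 + 1/(-70 - 203))/(-70 - 203) = -(8 + 144 + 108)*(1 + (8 + 144 + 108))/6 + 2*(88 + 1/(-273))/(-273) = -1/6*260*(1 + 260) + 2*(-1/273)*(88 - 1/273) = -1/6*260*261 + 2*(-1/273)*(24023/273) = -11310 - 48046/74529 = -842971036/74529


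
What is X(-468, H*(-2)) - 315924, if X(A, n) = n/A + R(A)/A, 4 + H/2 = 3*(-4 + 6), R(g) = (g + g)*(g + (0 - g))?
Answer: -36963106/117 ≈ -3.1592e+5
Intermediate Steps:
R(g) = 0 (R(g) = (2*g)*(g - g) = (2*g)*0 = 0)
H = 4 (H = -8 + 2*(3*(-4 + 6)) = -8 + 2*(3*2) = -8 + 2*6 = -8 + 12 = 4)
X(A, n) = n/A (X(A, n) = n/A + 0/A = n/A + 0 = n/A)
X(-468, H*(-2)) - 315924 = (4*(-2))/(-468) - 315924 = -8*(-1/468) - 315924 = 2/117 - 315924 = -36963106/117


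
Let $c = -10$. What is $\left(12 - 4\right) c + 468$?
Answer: $388$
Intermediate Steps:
$\left(12 - 4\right) c + 468 = \left(12 - 4\right) \left(-10\right) + 468 = 8 \left(-10\right) + 468 = -80 + 468 = 388$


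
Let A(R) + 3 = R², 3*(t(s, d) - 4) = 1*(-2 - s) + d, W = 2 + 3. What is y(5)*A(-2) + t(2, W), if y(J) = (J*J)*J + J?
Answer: 403/3 ≈ 134.33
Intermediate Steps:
W = 5
t(s, d) = 10/3 - s/3 + d/3 (t(s, d) = 4 + (1*(-2 - s) + d)/3 = 4 + ((-2 - s) + d)/3 = 4 + (-2 + d - s)/3 = 4 + (-⅔ - s/3 + d/3) = 10/3 - s/3 + d/3)
y(J) = J + J³ (y(J) = J²*J + J = J³ + J = J + J³)
A(R) = -3 + R²
y(5)*A(-2) + t(2, W) = (5 + 5³)*(-3 + (-2)²) + (10/3 - ⅓*2 + (⅓)*5) = (5 + 125)*(-3 + 4) + (10/3 - ⅔ + 5/3) = 130*1 + 13/3 = 130 + 13/3 = 403/3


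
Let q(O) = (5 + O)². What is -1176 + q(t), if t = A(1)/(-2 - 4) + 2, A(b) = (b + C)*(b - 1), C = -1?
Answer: -1127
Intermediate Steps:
A(b) = (-1 + b)² (A(b) = (b - 1)*(b - 1) = (-1 + b)*(-1 + b) = (-1 + b)²)
t = 2 (t = (1 + 1² - 2*1)/(-2 - 4) + 2 = (1 + 1 - 2)/(-6) + 2 = 0*(-⅙) + 2 = 0 + 2 = 2)
-1176 + q(t) = -1176 + (5 + 2)² = -1176 + 7² = -1176 + 49 = -1127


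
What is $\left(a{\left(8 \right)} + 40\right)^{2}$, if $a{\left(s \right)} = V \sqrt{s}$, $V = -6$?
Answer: $1888 - 960 \sqrt{2} \approx 530.36$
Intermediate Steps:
$a{\left(s \right)} = - 6 \sqrt{s}$
$\left(a{\left(8 \right)} + 40\right)^{2} = \left(- 6 \sqrt{8} + 40\right)^{2} = \left(- 6 \cdot 2 \sqrt{2} + 40\right)^{2} = \left(- 12 \sqrt{2} + 40\right)^{2} = \left(40 - 12 \sqrt{2}\right)^{2}$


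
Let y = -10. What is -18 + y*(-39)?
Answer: 372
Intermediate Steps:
-18 + y*(-39) = -18 - 10*(-39) = -18 + 390 = 372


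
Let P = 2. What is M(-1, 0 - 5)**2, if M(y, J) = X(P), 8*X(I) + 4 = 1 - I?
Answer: 25/64 ≈ 0.39063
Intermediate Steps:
X(I) = -3/8 - I/8 (X(I) = -1/2 + (1 - I)/8 = -1/2 + (1/8 - I/8) = -3/8 - I/8)
M(y, J) = -5/8 (M(y, J) = -3/8 - 1/8*2 = -3/8 - 1/4 = -5/8)
M(-1, 0 - 5)**2 = (-5/8)**2 = 25/64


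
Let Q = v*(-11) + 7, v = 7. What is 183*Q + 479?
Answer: -12331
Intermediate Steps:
Q = -70 (Q = 7*(-11) + 7 = -77 + 7 = -70)
183*Q + 479 = 183*(-70) + 479 = -12810 + 479 = -12331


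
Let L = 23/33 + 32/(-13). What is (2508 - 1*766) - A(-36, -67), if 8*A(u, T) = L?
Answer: 5979301/3432 ≈ 1742.2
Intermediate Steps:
L = -757/429 (L = 23*(1/33) + 32*(-1/13) = 23/33 - 32/13 = -757/429 ≈ -1.7646)
A(u, T) = -757/3432 (A(u, T) = (⅛)*(-757/429) = -757/3432)
(2508 - 1*766) - A(-36, -67) = (2508 - 1*766) - 1*(-757/3432) = (2508 - 766) + 757/3432 = 1742 + 757/3432 = 5979301/3432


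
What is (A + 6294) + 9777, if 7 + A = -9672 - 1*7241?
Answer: -849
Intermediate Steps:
A = -16920 (A = -7 + (-9672 - 1*7241) = -7 + (-9672 - 7241) = -7 - 16913 = -16920)
(A + 6294) + 9777 = (-16920 + 6294) + 9777 = -10626 + 9777 = -849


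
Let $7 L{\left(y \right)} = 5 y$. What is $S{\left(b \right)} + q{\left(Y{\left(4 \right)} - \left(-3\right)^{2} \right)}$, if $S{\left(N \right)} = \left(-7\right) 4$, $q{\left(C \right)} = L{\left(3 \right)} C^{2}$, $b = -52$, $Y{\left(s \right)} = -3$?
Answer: $\frac{1964}{7} \approx 280.57$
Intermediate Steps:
$L{\left(y \right)} = \frac{5 y}{7}$
$q{\left(C \right)} = \frac{15 C^{2}}{7}$ ($q{\left(C \right)} = \frac{5}{7} \cdot 3 C^{2} = \frac{15 C^{2}}{7}$)
$S{\left(N \right)} = -28$
$S{\left(b \right)} + q{\left(Y{\left(4 \right)} - \left(-3\right)^{2} \right)} = -28 + \frac{15 \left(-3 - \left(-3\right)^{2}\right)^{2}}{7} = -28 + \frac{15 \left(-3 - 9\right)^{2}}{7} = -28 + \frac{15 \left(-12\right)^{2}}{7} = -28 + \frac{15}{7} \cdot 144 = -28 + \frac{2160}{7} = \frac{1964}{7}$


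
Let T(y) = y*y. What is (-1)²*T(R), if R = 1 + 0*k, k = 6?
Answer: 1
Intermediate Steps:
R = 1 (R = 1 + 0*6 = 1 + 0 = 1)
T(y) = y²
(-1)²*T(R) = (-1)²*1² = 1*1 = 1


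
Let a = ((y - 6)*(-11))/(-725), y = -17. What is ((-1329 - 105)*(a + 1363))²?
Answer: 2006982641737301904/525625 ≈ 3.8183e+12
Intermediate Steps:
a = -253/725 (a = ((-17 - 6)*(-11))/(-725) = -23*(-11)*(-1/725) = 253*(-1/725) = -253/725 ≈ -0.34897)
((-1329 - 105)*(a + 1363))² = ((-1329 - 105)*(-253/725 + 1363))² = (-1434*987922/725)² = (-1416680148/725)² = 2006982641737301904/525625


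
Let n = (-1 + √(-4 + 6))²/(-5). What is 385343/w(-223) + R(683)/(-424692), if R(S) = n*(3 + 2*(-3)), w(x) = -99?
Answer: -90917827519/23358060 + √2/353910 ≈ -3892.4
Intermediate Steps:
n = -(-1 + √2)²/5 (n = (-1 + √2)²*(-⅕) = -(-1 + √2)²/5 ≈ -0.034315)
R(S) = 9/5 - 6*√2/5 (R(S) = (-⅗ + 2*√2/5)*(3 + 2*(-3)) = (-⅗ + 2*√2/5)*(3 - 6) = (-⅗ + 2*√2/5)*(-3) = 9/5 - 6*√2/5)
385343/w(-223) + R(683)/(-424692) = 385343/(-99) + (9/5 - 6*√2/5)/(-424692) = 385343*(-1/99) + (9/5 - 6*√2/5)*(-1/424692) = -385343/99 + (-1/235940 + √2/353910) = -90917827519/23358060 + √2/353910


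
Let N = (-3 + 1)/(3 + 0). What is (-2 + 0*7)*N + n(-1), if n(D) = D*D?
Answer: 7/3 ≈ 2.3333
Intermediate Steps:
n(D) = D²
N = -⅔ (N = -2/3 = -2*⅓ = -⅔ ≈ -0.66667)
(-2 + 0*7)*N + n(-1) = (-2 + 0*7)*(-⅔) + (-1)² = (-2 + 0)*(-⅔) + 1 = -2*(-⅔) + 1 = 4/3 + 1 = 7/3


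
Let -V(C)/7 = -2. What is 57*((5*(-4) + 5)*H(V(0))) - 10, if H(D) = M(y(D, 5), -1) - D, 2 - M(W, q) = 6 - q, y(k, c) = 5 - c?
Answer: 16235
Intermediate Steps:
V(C) = 14 (V(C) = -7*(-2) = 14)
M(W, q) = -4 + q (M(W, q) = 2 - (6 - q) = 2 + (-6 + q) = -4 + q)
H(D) = -5 - D (H(D) = (-4 - 1) - D = -5 - D)
57*((5*(-4) + 5)*H(V(0))) - 10 = 57*((5*(-4) + 5)*(-5 - 1*14)) - 10 = 57*((-20 + 5)*(-5 - 14)) - 10 = 57*(-15*(-19)) - 10 = 57*285 - 10 = 16245 - 10 = 16235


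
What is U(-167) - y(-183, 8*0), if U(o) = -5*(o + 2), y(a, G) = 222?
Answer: 603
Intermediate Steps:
U(o) = -10 - 5*o (U(o) = -5*(2 + o) = -10 - 5*o)
U(-167) - y(-183, 8*0) = (-10 - 5*(-167)) - 1*222 = (-10 + 835) - 222 = 825 - 222 = 603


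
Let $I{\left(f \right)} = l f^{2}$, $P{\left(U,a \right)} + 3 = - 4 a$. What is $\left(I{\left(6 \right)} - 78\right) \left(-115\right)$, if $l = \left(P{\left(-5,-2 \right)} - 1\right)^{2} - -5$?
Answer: $-77970$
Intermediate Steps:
$P{\left(U,a \right)} = -3 - 4 a$
$l = 21$ ($l = \left(\left(-3 - -8\right) - 1\right)^{2} - -5 = \left(\left(-3 + 8\right) - 1\right)^{2} + 5 = \left(5 - 1\right)^{2} + 5 = 4^{2} + 5 = 16 + 5 = 21$)
$I{\left(f \right)} = 21 f^{2}$
$\left(I{\left(6 \right)} - 78\right) \left(-115\right) = \left(21 \cdot 6^{2} - 78\right) \left(-115\right) = \left(21 \cdot 36 - 78\right) \left(-115\right) = \left(756 - 78\right) \left(-115\right) = 678 \left(-115\right) = -77970$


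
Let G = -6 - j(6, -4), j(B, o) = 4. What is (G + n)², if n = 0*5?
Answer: 100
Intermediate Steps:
n = 0
G = -10 (G = -6 - 1*4 = -6 - 4 = -10)
(G + n)² = (-10 + 0)² = (-10)² = 100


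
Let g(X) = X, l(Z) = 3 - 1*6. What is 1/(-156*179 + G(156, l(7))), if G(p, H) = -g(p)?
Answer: -1/28080 ≈ -3.5613e-5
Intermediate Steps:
l(Z) = -3 (l(Z) = 3 - 6 = -3)
G(p, H) = -p
1/(-156*179 + G(156, l(7))) = 1/(-156*179 - 1*156) = 1/(-27924 - 156) = 1/(-28080) = -1/28080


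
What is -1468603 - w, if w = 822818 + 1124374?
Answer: -3415795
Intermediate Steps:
w = 1947192
-1468603 - w = -1468603 - 1*1947192 = -1468603 - 1947192 = -3415795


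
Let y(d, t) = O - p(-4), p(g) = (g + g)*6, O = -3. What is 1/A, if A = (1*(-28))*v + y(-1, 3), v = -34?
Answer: 1/997 ≈ 0.0010030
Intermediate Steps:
p(g) = 12*g (p(g) = (2*g)*6 = 12*g)
y(d, t) = 45 (y(d, t) = -3 - 12*(-4) = -3 - 1*(-48) = -3 + 48 = 45)
A = 997 (A = (1*(-28))*(-34) + 45 = -28*(-34) + 45 = 952 + 45 = 997)
1/A = 1/997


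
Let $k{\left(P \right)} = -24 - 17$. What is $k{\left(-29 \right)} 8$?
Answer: $-328$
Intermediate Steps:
$k{\left(P \right)} = -41$ ($k{\left(P \right)} = -24 - 17 = -41$)
$k{\left(-29 \right)} 8 = \left(-41\right) 8 = -328$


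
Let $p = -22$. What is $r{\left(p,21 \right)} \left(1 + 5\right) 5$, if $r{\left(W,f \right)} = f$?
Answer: $630$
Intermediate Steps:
$r{\left(p,21 \right)} \left(1 + 5\right) 5 = 21 \left(1 + 5\right) 5 = 21 \cdot 6 \cdot 5 = 21 \cdot 30 = 630$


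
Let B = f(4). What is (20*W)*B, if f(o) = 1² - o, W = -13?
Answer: 780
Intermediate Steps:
f(o) = 1 - o
B = -3 (B = 1 - 1*4 = 1 - 4 = -3)
(20*W)*B = (20*(-13))*(-3) = -260*(-3) = 780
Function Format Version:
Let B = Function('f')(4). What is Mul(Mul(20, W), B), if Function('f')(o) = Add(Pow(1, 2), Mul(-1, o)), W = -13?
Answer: 780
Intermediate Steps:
Function('f')(o) = Add(1, Mul(-1, o))
B = -3 (B = Add(1, Mul(-1, 4)) = Add(1, -4) = -3)
Mul(Mul(20, W), B) = Mul(Mul(20, -13), -3) = Mul(-260, -3) = 780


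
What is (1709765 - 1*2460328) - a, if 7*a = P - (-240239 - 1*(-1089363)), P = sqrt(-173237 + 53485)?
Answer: -4404817/7 - 2*I*sqrt(29938)/7 ≈ -6.2926e+5 - 49.436*I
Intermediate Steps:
P = 2*I*sqrt(29938) (P = sqrt(-119752) = 2*I*sqrt(29938) ≈ 346.05*I)
a = -849124/7 + 2*I*sqrt(29938)/7 (a = (2*I*sqrt(29938) - (-240239 - 1*(-1089363)))/7 = (2*I*sqrt(29938) - (-240239 + 1089363))/7 = (2*I*sqrt(29938) - 1*849124)/7 = (2*I*sqrt(29938) - 849124)/7 = (-849124 + 2*I*sqrt(29938))/7 = -849124/7 + 2*I*sqrt(29938)/7 ≈ -1.213e+5 + 49.436*I)
(1709765 - 1*2460328) - a = (1709765 - 1*2460328) - (-849124/7 + 2*I*sqrt(29938)/7) = (1709765 - 2460328) + (849124/7 - 2*I*sqrt(29938)/7) = -750563 + (849124/7 - 2*I*sqrt(29938)/7) = -4404817/7 - 2*I*sqrt(29938)/7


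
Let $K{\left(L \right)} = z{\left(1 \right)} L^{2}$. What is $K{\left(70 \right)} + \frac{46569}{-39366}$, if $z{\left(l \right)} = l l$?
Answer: $\frac{64282277}{13122} \approx 4898.8$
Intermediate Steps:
$z{\left(l \right)} = l^{2}$
$K{\left(L \right)} = L^{2}$ ($K{\left(L \right)} = 1^{2} L^{2} = 1 L^{2} = L^{2}$)
$K{\left(70 \right)} + \frac{46569}{-39366} = 70^{2} + \frac{46569}{-39366} = 4900 + 46569 \left(- \frac{1}{39366}\right) = 4900 - \frac{15523}{13122} = \frac{64282277}{13122}$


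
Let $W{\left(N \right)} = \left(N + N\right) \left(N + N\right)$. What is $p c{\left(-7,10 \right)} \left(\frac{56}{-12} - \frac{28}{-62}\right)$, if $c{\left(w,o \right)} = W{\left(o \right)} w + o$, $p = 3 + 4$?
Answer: $82320$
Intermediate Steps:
$W{\left(N \right)} = 4 N^{2}$ ($W{\left(N \right)} = 2 N 2 N = 4 N^{2}$)
$p = 7$
$c{\left(w,o \right)} = o + 4 w o^{2}$ ($c{\left(w,o \right)} = 4 o^{2} w + o = 4 w o^{2} + o = o + 4 w o^{2}$)
$p c{\left(-7,10 \right)} \left(\frac{56}{-12} - \frac{28}{-62}\right) = 7 \cdot 10 \left(1 + 4 \cdot 10 \left(-7\right)\right) \left(\frac{56}{-12} - \frac{28}{-62}\right) = 7 \cdot 10 \left(1 - 280\right) \left(56 \left(- \frac{1}{12}\right) - - \frac{14}{31}\right) = 7 \cdot 10 \left(-279\right) \left(- \frac{14}{3} + \frac{14}{31}\right) = 7 \left(-2790\right) \left(- \frac{392}{93}\right) = \left(-19530\right) \left(- \frac{392}{93}\right) = 82320$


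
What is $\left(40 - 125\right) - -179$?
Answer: $94$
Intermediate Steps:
$\left(40 - 125\right) - -179 = \left(40 - 125\right) + 179 = -85 + 179 = 94$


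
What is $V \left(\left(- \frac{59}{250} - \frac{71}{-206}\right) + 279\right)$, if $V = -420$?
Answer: $- \frac{301856016}{2575} \approx -1.1723 \cdot 10^{5}$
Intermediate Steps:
$V \left(\left(- \frac{59}{250} - \frac{71}{-206}\right) + 279\right) = - 420 \left(\left(- \frac{59}{250} - \frac{71}{-206}\right) + 279\right) = - 420 \left(\left(\left(-59\right) \frac{1}{250} - - \frac{71}{206}\right) + 279\right) = - 420 \left(\left(- \frac{59}{250} + \frac{71}{206}\right) + 279\right) = - 420 \left(\frac{1399}{12875} + 279\right) = \left(-420\right) \frac{3593524}{12875} = - \frac{301856016}{2575}$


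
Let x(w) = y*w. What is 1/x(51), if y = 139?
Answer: 1/7089 ≈ 0.00014106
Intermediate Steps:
x(w) = 139*w
1/x(51) = 1/(139*51) = 1/7089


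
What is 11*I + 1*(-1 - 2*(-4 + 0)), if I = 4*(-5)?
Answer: -213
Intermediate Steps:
I = -20
11*I + 1*(-1 - 2*(-4 + 0)) = 11*(-20) + 1*(-1 - 2*(-4 + 0)) = -220 + 1*(-1 - 2*(-4)) = -220 + 1*(-1 + 8) = -220 + 1*7 = -220 + 7 = -213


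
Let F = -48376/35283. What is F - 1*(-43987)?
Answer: 1551944945/35283 ≈ 43986.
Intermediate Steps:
F = -48376/35283 (F = -48376*1/35283 = -48376/35283 ≈ -1.3711)
F - 1*(-43987) = -48376/35283 - 1*(-43987) = -48376/35283 + 43987 = 1551944945/35283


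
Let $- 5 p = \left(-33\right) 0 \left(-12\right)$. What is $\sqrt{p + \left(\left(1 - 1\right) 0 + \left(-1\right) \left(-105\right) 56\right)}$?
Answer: $14 \sqrt{30} \approx 76.681$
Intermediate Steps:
$p = 0$ ($p = - \frac{\left(-33\right) 0 \left(-12\right)}{5} = - \frac{0 \left(-12\right)}{5} = \left(- \frac{1}{5}\right) 0 = 0$)
$\sqrt{p + \left(\left(1 - 1\right) 0 + \left(-1\right) \left(-105\right) 56\right)} = \sqrt{0 + \left(\left(1 - 1\right) 0 + \left(-1\right) \left(-105\right) 56\right)} = \sqrt{0 + \left(0 \cdot 0 + 105 \cdot 56\right)} = \sqrt{0 + \left(0 + 5880\right)} = \sqrt{0 + 5880} = \sqrt{5880} = 14 \sqrt{30}$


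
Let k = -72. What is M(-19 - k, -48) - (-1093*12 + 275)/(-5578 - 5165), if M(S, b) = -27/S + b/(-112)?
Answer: -5086301/3985653 ≈ -1.2762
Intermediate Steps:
M(S, b) = -27/S - b/112 (M(S, b) = -27/S + b*(-1/112) = -27/S - b/112)
M(-19 - k, -48) - (-1093*12 + 275)/(-5578 - 5165) = (-27/(-19 - 1*(-72)) - 1/112*(-48)) - (-1093*12 + 275)/(-5578 - 5165) = (-27/(-19 + 72) + 3/7) - (-13116 + 275)/(-10743) = (-27/53 + 3/7) - (-12841)*(-1)/10743 = (-27*1/53 + 3/7) - 1*12841/10743 = (-27/53 + 3/7) - 12841/10743 = -30/371 - 12841/10743 = -5086301/3985653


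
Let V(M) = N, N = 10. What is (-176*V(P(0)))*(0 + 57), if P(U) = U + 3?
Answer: -100320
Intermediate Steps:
P(U) = 3 + U
V(M) = 10
(-176*V(P(0)))*(0 + 57) = (-176*10)*(0 + 57) = -1760*57 = -100320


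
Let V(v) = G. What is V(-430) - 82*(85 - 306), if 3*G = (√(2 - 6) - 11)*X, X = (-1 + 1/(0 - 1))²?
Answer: 54322/3 + 8*I/3 ≈ 18107.0 + 2.6667*I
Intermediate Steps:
X = 4 (X = (-1 + 1/(-1))² = (-1 - 1)² = (-2)² = 4)
G = -44/3 + 8*I/3 (G = ((√(2 - 6) - 11)*4)/3 = ((√(-4) - 11)*4)/3 = ((2*I - 11)*4)/3 = ((-11 + 2*I)*4)/3 = (-44 + 8*I)/3 = -44/3 + 8*I/3 ≈ -14.667 + 2.6667*I)
V(v) = -44/3 + 8*I/3
V(-430) - 82*(85 - 306) = (-44/3 + 8*I/3) - 82*(85 - 306) = (-44/3 + 8*I/3) - 82*(-221) = (-44/3 + 8*I/3) + 18122 = 54322/3 + 8*I/3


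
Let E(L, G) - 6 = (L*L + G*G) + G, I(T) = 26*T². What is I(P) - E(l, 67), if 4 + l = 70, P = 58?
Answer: 78546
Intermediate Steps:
l = 66 (l = -4 + 70 = 66)
E(L, G) = 6 + G + G² + L² (E(L, G) = 6 + ((L*L + G*G) + G) = 6 + ((L² + G²) + G) = 6 + ((G² + L²) + G) = 6 + (G + G² + L²) = 6 + G + G² + L²)
I(P) - E(l, 67) = 26*58² - (6 + 67 + 67² + 66²) = 26*3364 - (6 + 67 + 4489 + 4356) = 87464 - 1*8918 = 87464 - 8918 = 78546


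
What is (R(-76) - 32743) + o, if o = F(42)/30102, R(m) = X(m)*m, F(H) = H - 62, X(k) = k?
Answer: -405880327/15051 ≈ -26967.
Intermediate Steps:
F(H) = -62 + H
R(m) = m² (R(m) = m*m = m²)
o = -10/15051 (o = (-62 + 42)/30102 = -20*1/30102 = -10/15051 ≈ -0.00066441)
(R(-76) - 32743) + o = ((-76)² - 32743) - 10/15051 = (5776 - 32743) - 10/15051 = -26967 - 10/15051 = -405880327/15051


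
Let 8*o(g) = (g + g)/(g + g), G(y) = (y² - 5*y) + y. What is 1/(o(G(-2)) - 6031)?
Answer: -8/48247 ≈ -0.00016581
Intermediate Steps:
G(y) = y² - 4*y
o(g) = ⅛ (o(g) = ((g + g)/(g + g))/8 = ((2*g)/((2*g)))/8 = ((2*g)*(1/(2*g)))/8 = (⅛)*1 = ⅛)
1/(o(G(-2)) - 6031) = 1/(⅛ - 6031) = 1/(-48247/8) = -8/48247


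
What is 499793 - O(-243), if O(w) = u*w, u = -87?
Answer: 478652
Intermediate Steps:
O(w) = -87*w
499793 - O(-243) = 499793 - (-87)*(-243) = 499793 - 1*21141 = 499793 - 21141 = 478652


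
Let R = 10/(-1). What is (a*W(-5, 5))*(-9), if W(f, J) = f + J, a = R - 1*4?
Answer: 0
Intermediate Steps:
R = -10 (R = 10*(-1) = -10)
a = -14 (a = -10 - 1*4 = -10 - 4 = -14)
W(f, J) = J + f
(a*W(-5, 5))*(-9) = -14*(5 - 5)*(-9) = -14*0*(-9) = 0*(-9) = 0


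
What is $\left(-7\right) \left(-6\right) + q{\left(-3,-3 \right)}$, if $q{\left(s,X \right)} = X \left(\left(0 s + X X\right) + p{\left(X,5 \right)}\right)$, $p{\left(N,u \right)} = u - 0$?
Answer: $0$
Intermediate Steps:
$p{\left(N,u \right)} = u$ ($p{\left(N,u \right)} = u + 0 = u$)
$q{\left(s,X \right)} = X \left(5 + X^{2}\right)$ ($q{\left(s,X \right)} = X \left(\left(0 s + X X\right) + 5\right) = X \left(\left(0 + X^{2}\right) + 5\right) = X \left(X^{2} + 5\right) = X \left(5 + X^{2}\right)$)
$\left(-7\right) \left(-6\right) + q{\left(-3,-3 \right)} = \left(-7\right) \left(-6\right) - 3 \left(5 + \left(-3\right)^{2}\right) = 42 - 3 \left(5 + 9\right) = 42 - 42 = 0$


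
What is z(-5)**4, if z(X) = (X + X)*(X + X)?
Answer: 100000000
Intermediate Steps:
z(X) = 4*X**2 (z(X) = (2*X)*(2*X) = 4*X**2)
z(-5)**4 = (4*(-5)**2)**4 = (4*25)**4 = 100**4 = 100000000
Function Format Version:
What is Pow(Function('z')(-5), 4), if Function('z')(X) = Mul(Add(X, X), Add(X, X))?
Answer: 100000000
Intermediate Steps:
Function('z')(X) = Mul(4, Pow(X, 2)) (Function('z')(X) = Mul(Mul(2, X), Mul(2, X)) = Mul(4, Pow(X, 2)))
Pow(Function('z')(-5), 4) = Pow(Mul(4, Pow(-5, 2)), 4) = Pow(Mul(4, 25), 4) = Pow(100, 4) = 100000000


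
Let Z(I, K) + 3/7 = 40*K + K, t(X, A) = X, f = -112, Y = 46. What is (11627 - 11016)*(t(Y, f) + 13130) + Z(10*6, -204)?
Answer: 56295201/7 ≈ 8.0422e+6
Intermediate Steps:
Z(I, K) = -3/7 + 41*K (Z(I, K) = -3/7 + (40*K + K) = -3/7 + 41*K)
(11627 - 11016)*(t(Y, f) + 13130) + Z(10*6, -204) = (11627 - 11016)*(46 + 13130) + (-3/7 + 41*(-204)) = 611*13176 + (-3/7 - 8364) = 8050536 - 58551/7 = 56295201/7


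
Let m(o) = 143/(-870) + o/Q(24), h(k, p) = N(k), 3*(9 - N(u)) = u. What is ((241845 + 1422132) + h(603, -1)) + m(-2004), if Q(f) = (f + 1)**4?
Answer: 113085375198179/67968750 ≈ 1.6638e+6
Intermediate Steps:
N(u) = 9 - u/3
h(k, p) = 9 - k/3
Q(f) = (1 + f)**4
m(o) = -143/870 + o/390625 (m(o) = 143/(-870) + o/((1 + 24)**4) = 143*(-1/870) + o/(25**4) = -143/870 + o/390625)
((241845 + 1422132) + h(603, -1)) + m(-2004) = ((241845 + 1422132) + (9 - 1/3*603)) + (-143/870 + (1/390625)*(-2004)) = (1663977 + (9 - 201)) + (-143/870 - 2004/390625) = (1663977 - 192) - 11520571/67968750 = 1663785 - 11520571/67968750 = 113085375198179/67968750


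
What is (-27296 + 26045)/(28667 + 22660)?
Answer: -139/5703 ≈ -0.024373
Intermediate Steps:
(-27296 + 26045)/(28667 + 22660) = -1251/51327 = -1251*1/51327 = -139/5703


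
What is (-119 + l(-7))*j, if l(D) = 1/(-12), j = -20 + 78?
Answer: -41441/6 ≈ -6906.8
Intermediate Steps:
j = 58
l(D) = -1/12
(-119 + l(-7))*j = (-119 - 1/12)*58 = -1429/12*58 = -41441/6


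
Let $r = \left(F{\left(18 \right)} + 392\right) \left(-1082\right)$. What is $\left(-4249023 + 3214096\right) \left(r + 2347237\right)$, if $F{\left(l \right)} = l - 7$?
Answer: $-1977943168057$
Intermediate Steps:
$F{\left(l \right)} = -7 + l$
$r = -436046$ ($r = \left(\left(-7 + 18\right) + 392\right) \left(-1082\right) = \left(11 + 392\right) \left(-1082\right) = 403 \left(-1082\right) = -436046$)
$\left(-4249023 + 3214096\right) \left(r + 2347237\right) = \left(-4249023 + 3214096\right) \left(-436046 + 2347237\right) = \left(-1034927\right) 1911191 = -1977943168057$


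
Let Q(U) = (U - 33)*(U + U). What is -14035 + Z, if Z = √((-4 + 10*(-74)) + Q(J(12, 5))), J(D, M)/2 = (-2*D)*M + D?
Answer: -14035 + 2*√26706 ≈ -13708.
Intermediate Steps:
J(D, M) = 2*D - 4*D*M (J(D, M) = 2*((-2*D)*M + D) = 2*(-2*D*M + D) = 2*(D - 2*D*M) = 2*D - 4*D*M)
Q(U) = 2*U*(-33 + U) (Q(U) = (-33 + U)*(2*U) = 2*U*(-33 + U))
Z = 2*√26706 (Z = √((-4 + 10*(-74)) + 2*(2*12*(1 - 2*5))*(-33 + 2*12*(1 - 2*5))) = √((-4 - 740) + 2*(2*12*(1 - 10))*(-33 + 2*12*(1 - 10))) = √(-744 + 2*(2*12*(-9))*(-33 + 2*12*(-9))) = √(-744 + 2*(-216)*(-33 - 216)) = √(-744 + 2*(-216)*(-249)) = √(-744 + 107568) = √106824 = 2*√26706 ≈ 326.84)
-14035 + Z = -14035 + 2*√26706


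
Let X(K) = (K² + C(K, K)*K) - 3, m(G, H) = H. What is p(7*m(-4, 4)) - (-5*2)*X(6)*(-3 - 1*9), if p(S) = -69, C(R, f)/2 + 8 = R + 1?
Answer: -2589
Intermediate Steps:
C(R, f) = -14 + 2*R (C(R, f) = -16 + 2*(R + 1) = -16 + 2*(1 + R) = -16 + (2 + 2*R) = -14 + 2*R)
X(K) = -3 + K² + K*(-14 + 2*K) (X(K) = (K² + (-14 + 2*K)*K) - 3 = (K² + K*(-14 + 2*K)) - 3 = -3 + K² + K*(-14 + 2*K))
p(7*m(-4, 4)) - (-5*2)*X(6)*(-3 - 1*9) = -69 - (-5*2)*(-3 - 14*6 + 3*6²)*(-3 - 1*9) = -69 - (-10*(-3 - 84 + 3*36))*(-3 - 9) = -69 - (-10*(-3 - 84 + 108))*(-12) = -69 - (-10*21)*(-12) = -69 - (-210)*(-12) = -69 - 1*2520 = -69 - 2520 = -2589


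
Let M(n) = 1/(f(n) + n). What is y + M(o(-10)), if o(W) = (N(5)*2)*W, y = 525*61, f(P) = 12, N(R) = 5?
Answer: 2818199/88 ≈ 32025.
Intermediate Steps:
y = 32025
o(W) = 10*W (o(W) = (5*2)*W = 10*W)
M(n) = 1/(12 + n)
y + M(o(-10)) = 32025 + 1/(12 + 10*(-10)) = 32025 + 1/(12 - 100) = 32025 + 1/(-88) = 32025 - 1/88 = 2818199/88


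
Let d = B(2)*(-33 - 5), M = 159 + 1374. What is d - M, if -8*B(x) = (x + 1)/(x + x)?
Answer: -24471/16 ≈ -1529.4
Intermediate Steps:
B(x) = -(1 + x)/(16*x) (B(x) = -(x + 1)/(8*(x + x)) = -(1 + x)/(8*(2*x)) = -(1 + x)*1/(2*x)/8 = -(1 + x)/(16*x))
M = 1533
d = 57/16 (d = ((1/16)*(-1 - 1*2)/2)*(-33 - 5) = ((1/16)*(½)*(-1 - 2))*(-38) = ((1/16)*(½)*(-3))*(-38) = -3/32*(-38) = 57/16 ≈ 3.5625)
d - M = 57/16 - 1*1533 = 57/16 - 1533 = -24471/16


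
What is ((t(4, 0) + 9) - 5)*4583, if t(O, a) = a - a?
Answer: 18332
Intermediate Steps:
t(O, a) = 0
((t(4, 0) + 9) - 5)*4583 = ((0 + 9) - 5)*4583 = (9 - 5)*4583 = 4*4583 = 18332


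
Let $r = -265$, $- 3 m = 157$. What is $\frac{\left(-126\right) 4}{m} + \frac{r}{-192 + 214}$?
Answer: $- \frac{8341}{3454} \approx -2.4149$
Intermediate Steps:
$m = - \frac{157}{3}$ ($m = \left(- \frac{1}{3}\right) 157 = - \frac{157}{3} \approx -52.333$)
$\frac{\left(-126\right) 4}{m} + \frac{r}{-192 + 214} = \frac{\left(-126\right) 4}{- \frac{157}{3}} - \frac{265}{-192 + 214} = \left(-504\right) \left(- \frac{3}{157}\right) - \frac{265}{22} = \frac{1512}{157} - \frac{265}{22} = - \frac{8341}{3454}$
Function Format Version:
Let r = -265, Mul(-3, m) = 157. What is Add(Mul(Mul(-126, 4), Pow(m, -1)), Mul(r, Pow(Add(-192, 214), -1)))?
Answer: Rational(-8341, 3454) ≈ -2.4149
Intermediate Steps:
m = Rational(-157, 3) (m = Mul(Rational(-1, 3), 157) = Rational(-157, 3) ≈ -52.333)
Add(Mul(Mul(-126, 4), Pow(m, -1)), Mul(r, Pow(Add(-192, 214), -1))) = Add(Mul(Mul(-126, 4), Pow(Rational(-157, 3), -1)), Mul(-265, Pow(Add(-192, 214), -1))) = Add(Mul(-504, Rational(-3, 157)), Mul(-265, Pow(22, -1))) = Add(Rational(1512, 157), Mul(-265, Rational(1, 22))) = Add(Rational(1512, 157), Rational(-265, 22)) = Rational(-8341, 3454)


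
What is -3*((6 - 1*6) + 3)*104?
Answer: -936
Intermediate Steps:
-3*((6 - 1*6) + 3)*104 = -3*((6 - 6) + 3)*104 = -3*(0 + 3)*104 = -3*3*104 = -9*104 = -936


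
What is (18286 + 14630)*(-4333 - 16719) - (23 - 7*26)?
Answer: -692947473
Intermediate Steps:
(18286 + 14630)*(-4333 - 16719) - (23 - 7*26) = 32916*(-21052) - (23 - 182) = -692947632 - 1*(-159) = -692947632 + 159 = -692947473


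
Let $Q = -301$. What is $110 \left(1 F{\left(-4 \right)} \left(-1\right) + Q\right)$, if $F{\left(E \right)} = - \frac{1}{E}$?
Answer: $- \frac{66275}{2} \approx -33138.0$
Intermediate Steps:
$110 \left(1 F{\left(-4 \right)} \left(-1\right) + Q\right) = 110 \left(1 \left(- \frac{1}{-4}\right) \left(-1\right) - 301\right) = 110 \left(1 \left(\left(-1\right) \left(- \frac{1}{4}\right)\right) \left(-1\right) - 301\right) = 110 \left(1 \cdot \frac{1}{4} \left(-1\right) - 301\right) = 110 \left(\frac{1}{4} \left(-1\right) - 301\right) = 110 \left(- \frac{1}{4} - 301\right) = 110 \left(- \frac{1205}{4}\right) = - \frac{66275}{2}$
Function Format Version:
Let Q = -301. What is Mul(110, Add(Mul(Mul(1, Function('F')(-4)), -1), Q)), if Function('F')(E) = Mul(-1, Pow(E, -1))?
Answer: Rational(-66275, 2) ≈ -33138.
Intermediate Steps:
Mul(110, Add(Mul(Mul(1, Function('F')(-4)), -1), Q)) = Mul(110, Add(Mul(Mul(1, Mul(-1, Pow(-4, -1))), -1), -301)) = Mul(110, Add(Mul(Mul(1, Mul(-1, Rational(-1, 4))), -1), -301)) = Mul(110, Add(Mul(Mul(1, Rational(1, 4)), -1), -301)) = Mul(110, Add(Mul(Rational(1, 4), -1), -301)) = Mul(110, Add(Rational(-1, 4), -301)) = Mul(110, Rational(-1205, 4)) = Rational(-66275, 2)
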